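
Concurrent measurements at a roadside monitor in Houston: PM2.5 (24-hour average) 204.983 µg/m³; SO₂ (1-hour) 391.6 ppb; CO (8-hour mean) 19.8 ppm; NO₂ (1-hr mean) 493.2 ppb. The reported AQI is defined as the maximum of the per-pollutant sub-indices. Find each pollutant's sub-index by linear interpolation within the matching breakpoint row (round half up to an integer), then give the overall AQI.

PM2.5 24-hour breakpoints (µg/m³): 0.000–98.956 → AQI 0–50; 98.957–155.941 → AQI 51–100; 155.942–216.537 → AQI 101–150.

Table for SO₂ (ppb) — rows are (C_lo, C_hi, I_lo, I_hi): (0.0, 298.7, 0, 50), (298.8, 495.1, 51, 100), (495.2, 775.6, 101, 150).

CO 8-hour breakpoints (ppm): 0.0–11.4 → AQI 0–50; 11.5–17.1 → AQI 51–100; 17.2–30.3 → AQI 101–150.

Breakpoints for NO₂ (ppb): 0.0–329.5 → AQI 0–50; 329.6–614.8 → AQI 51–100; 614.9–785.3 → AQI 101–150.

141

PM2.5 204.983: bracket 155.942–216.537 → index 101–150; slope 49/60.595, offset 49.041.
AQI = 101 + 49/60.595·49.041 ≈ 140.66 ⇒ 141.
SO₂: row 298.8–495.1 (AQI 51–100). (100−51)·(391.6−298.8)/(495.1−298.8) + 51 = 49·92.8/196.3 + 51 ≈ 74.16 → 74.
CO: row 17.2–30.3 (AQI 101–150). (150−101)·(19.8−17.2)/(30.3−17.2) + 101 = 49·2.6/13.1 + 101 ≈ 110.73 → 111.
NO₂: row 329.6–614.8 (AQI 51–100). (100−51)·(493.2−329.6)/(614.8−329.6) + 51 = 49·163.6/285.2 + 51 ≈ 79.11 → 79.
Sub-indices: PM2.5→141, SO₂→74, CO→111, NO₂→79. Overall AQI = max = 141; dominant pollutant is PM2.5.
AQI 141: Unhealthy for Sensitive Groups.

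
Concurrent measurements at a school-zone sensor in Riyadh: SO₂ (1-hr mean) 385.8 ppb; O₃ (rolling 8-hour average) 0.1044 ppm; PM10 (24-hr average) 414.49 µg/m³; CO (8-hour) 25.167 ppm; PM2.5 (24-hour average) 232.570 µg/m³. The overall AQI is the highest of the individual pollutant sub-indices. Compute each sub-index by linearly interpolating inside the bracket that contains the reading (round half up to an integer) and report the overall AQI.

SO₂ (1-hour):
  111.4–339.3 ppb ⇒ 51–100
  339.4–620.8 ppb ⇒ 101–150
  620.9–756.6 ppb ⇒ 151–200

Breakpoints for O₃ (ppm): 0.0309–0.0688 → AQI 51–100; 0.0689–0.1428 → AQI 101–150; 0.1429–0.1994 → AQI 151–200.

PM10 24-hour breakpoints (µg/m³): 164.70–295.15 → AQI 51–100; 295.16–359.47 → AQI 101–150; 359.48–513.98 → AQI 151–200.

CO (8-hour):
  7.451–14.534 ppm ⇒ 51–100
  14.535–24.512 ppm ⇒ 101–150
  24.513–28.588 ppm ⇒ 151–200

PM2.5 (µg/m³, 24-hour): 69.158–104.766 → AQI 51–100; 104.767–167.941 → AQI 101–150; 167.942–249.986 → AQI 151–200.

190

SO₂: 385.8 lies in 339.4–620.8, so I_lo=101, I_hi=150, C_lo=339.4, C_hi=620.8.
(150−101)/(620.8−339.4) × (385.8−339.4) + 101 = 49/281.4 × 46.4 + 101 ≈ 109.08 → 109.
O₃ 0.1044: bracket 0.0689–0.1428 → index 101–150; slope 49/0.0739, offset 0.0355.
AQI = 101 + 49/0.0739·0.0355 ≈ 124.54 ⇒ 125.
PM10 414.49: bracket 359.48–513.98 → index 151–200; slope 49/154.50, offset 55.01.
AQI = 151 + 49/154.50·55.01 ≈ 168.45 ⇒ 168.
CO: row 24.513–28.588 (AQI 151–200). (200−151)·(25.167−24.513)/(28.588−24.513) + 151 = 49·0.654/4.075 + 151 ≈ 158.86 → 159.
PM2.5 232.570: bracket 167.942–249.986 → index 151–200; slope 49/82.044, offset 64.628.
AQI = 151 + 49/82.044·64.628 ≈ 189.60 ⇒ 190.
Sub-indices: SO₂→109, O₃→125, PM10→168, CO→159, PM2.5→190. Overall AQI = max = 190; dominant pollutant is PM2.5.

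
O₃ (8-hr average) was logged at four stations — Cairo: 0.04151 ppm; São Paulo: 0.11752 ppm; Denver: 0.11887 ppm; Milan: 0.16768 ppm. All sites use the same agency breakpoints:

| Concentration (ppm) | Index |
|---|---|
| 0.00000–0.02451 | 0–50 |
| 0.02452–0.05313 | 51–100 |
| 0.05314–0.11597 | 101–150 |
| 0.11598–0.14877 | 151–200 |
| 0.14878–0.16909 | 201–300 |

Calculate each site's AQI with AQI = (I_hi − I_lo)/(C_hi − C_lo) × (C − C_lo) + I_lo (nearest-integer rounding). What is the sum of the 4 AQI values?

681

Cairo 0.04151: bracket 0.02452–0.05313 → index 51–100; slope 49/0.02861, offset 0.01699.
AQI = 51 + 49/0.02861·0.01699 ≈ 80.10 ⇒ 80.
São Paulo 0.11752: bracket 0.11598–0.14877 → index 151–200; slope 49/0.03279, offset 0.00154.
AQI = 151 + 49/0.03279·0.00154 ≈ 153.30 ⇒ 153.
Denver: 0.11887 lies in 0.11598–0.14877, so I_lo=151, I_hi=200, C_lo=0.11598, C_hi=0.14877.
(200−151)/(0.14877−0.11598) × (0.11887−0.11598) + 151 = 49/0.03279 × 0.00289 + 151 ≈ 155.32 → 155.
Milan: 0.16768 ∈ [0.14878, 0.16909] ↔ index [201, 300].
201 + (0.16768−0.14878)·(300−201)/(0.16909−0.14878) = 201 + 0.01890·99/0.02031 ≈ 293.13, so AQI = 293.
AQIs: Cairo=80, São Paulo=153, Denver=155, Milan=293. Sum = 80 + 153 + 155 + 293 = 681.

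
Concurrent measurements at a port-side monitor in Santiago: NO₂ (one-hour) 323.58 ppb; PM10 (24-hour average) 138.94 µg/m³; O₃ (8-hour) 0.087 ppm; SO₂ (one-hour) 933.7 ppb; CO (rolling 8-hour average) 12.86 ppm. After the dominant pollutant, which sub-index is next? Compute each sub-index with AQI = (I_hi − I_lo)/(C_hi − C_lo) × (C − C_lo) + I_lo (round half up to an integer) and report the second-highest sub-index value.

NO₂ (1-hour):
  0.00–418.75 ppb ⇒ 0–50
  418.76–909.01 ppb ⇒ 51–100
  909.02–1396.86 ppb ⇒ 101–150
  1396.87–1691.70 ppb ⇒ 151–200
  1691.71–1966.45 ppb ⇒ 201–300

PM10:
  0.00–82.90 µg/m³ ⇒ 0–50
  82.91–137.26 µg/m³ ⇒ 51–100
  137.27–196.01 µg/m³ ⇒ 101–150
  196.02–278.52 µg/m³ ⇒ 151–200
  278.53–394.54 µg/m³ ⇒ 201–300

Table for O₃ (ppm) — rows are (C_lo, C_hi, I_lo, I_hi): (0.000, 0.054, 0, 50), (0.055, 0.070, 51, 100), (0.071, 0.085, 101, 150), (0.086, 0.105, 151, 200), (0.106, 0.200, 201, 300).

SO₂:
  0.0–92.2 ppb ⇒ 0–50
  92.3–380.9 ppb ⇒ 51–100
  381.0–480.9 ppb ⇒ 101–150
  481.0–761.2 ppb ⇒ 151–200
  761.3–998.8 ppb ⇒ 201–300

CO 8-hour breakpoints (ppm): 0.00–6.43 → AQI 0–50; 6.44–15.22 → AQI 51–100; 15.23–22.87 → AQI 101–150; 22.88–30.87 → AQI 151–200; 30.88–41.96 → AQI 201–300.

NO₂: row 0.00–418.75 (AQI 0–50). (50−0)·(323.58−0.00)/(418.75−0.00) + 0 = 50·323.58/418.75 + 0 ≈ 38.64 → 39.
PM10: row 137.27–196.01 (AQI 101–150). (150−101)·(138.94−137.27)/(196.01−137.27) + 101 = 49·1.67/58.74 + 101 ≈ 102.39 → 102.
O₃: row 0.086–0.105 (AQI 151–200). (200−151)·(0.087−0.086)/(0.105−0.086) + 151 = 49·0.001/0.019 + 151 ≈ 153.58 → 154.
SO₂: 933.7 ∈ [761.3, 998.8] ↔ index [201, 300].
201 + (933.7−761.3)·(300−201)/(998.8−761.3) = 201 + 172.4·99/237.5 ≈ 272.86, so AQI = 273.
CO: 12.86 ∈ [6.44, 15.22] ↔ index [51, 100].
51 + (12.86−6.44)·(100−51)/(15.22−6.44) = 51 + 6.42·49/8.78 ≈ 86.83, so AQI = 87.
Sub-indices: NO₂→39, PM10→102, O₃→154, SO₂→273, CO→87. Ranked high→low: 273, 154, 102, 87, 39. Second-highest sub-index = 154.

154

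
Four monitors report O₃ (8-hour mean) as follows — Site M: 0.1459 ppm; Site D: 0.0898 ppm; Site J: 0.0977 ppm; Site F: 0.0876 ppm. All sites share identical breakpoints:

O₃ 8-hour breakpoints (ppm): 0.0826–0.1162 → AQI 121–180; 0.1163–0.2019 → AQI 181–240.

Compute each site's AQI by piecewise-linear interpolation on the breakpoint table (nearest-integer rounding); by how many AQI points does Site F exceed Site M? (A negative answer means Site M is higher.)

Site M: 0.1459 lies in 0.1163–0.2019, so I_lo=181, I_hi=240, C_lo=0.1163, C_hi=0.2019.
(240−181)/(0.2019−0.1163) × (0.1459−0.1163) + 181 = 59/0.0856 × 0.0296 + 181 ≈ 201.40 → 201.
Site D: 0.0898 ∈ [0.0826, 0.1162] ↔ index [121, 180].
121 + (0.0898−0.0826)·(180−121)/(0.1162−0.0826) = 121 + 0.0072·59/0.0336 ≈ 133.64, so AQI = 134.
Site J: 0.0977 lies in 0.0826–0.1162, so I_lo=121, I_hi=180, C_lo=0.0826, C_hi=0.1162.
(180−121)/(0.1162−0.0826) × (0.0977−0.0826) + 121 = 59/0.0336 × 0.0151 + 121 ≈ 147.51 → 148.
Site F 0.0876: bracket 0.0826–0.1162 → index 121–180; slope 59/0.0336, offset 0.0050.
AQI = 121 + 59/0.0336·0.0050 ≈ 129.78 ⇒ 130.
AQIs: Site M=201, Site D=134, Site J=148, Site F=130. Site F (130) − Site M (201) = -71.

-71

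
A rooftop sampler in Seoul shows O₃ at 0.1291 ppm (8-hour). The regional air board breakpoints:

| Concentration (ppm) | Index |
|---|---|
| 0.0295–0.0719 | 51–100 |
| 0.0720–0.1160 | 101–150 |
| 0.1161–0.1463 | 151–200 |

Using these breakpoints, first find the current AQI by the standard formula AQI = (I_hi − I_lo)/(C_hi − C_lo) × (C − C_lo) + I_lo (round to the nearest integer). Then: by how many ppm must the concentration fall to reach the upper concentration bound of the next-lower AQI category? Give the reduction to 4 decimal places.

0.0131

O₃: 0.1291 lies in 0.1161–0.1463, so I_lo=151, I_hi=200, C_lo=0.1161, C_hi=0.1463.
(200−151)/(0.1463−0.1161) × (0.1291−0.1161) + 151 = 49/0.0302 × 0.0130 + 151 ≈ 172.09 → 172.
Current AQI 172 is in the Unhealthy range (151–200). The next-lower category tops out at AQI 150, whose upper concentration bound is 0.1160 ppm.
Reduction needed = 0.1291 − 0.1160 = 0.0131 ppm.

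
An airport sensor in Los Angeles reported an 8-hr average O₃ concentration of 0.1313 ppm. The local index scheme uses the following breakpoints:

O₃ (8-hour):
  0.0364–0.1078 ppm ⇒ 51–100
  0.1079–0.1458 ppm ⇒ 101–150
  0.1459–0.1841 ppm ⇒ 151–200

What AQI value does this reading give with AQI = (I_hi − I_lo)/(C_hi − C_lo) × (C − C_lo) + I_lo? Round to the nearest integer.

O₃: 0.1313 lies in 0.1079–0.1458, so I_lo=101, I_hi=150, C_lo=0.1079, C_hi=0.1458.
(150−101)/(0.1458−0.1079) × (0.1313−0.1079) + 101 = 49/0.0379 × 0.0234 + 101 ≈ 131.25 → 131.

131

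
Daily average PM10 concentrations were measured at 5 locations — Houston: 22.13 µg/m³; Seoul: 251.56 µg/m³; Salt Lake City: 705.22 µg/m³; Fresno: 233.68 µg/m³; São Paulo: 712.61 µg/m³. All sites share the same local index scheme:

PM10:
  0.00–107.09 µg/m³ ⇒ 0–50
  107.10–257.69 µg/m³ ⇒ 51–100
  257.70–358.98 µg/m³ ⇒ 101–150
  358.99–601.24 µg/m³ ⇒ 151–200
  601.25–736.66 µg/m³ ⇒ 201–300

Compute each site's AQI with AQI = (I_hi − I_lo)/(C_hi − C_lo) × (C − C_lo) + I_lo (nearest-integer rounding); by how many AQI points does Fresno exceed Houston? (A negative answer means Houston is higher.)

Houston: 22.13 lies in 0.00–107.09, so I_lo=0, I_hi=50, C_lo=0.00, C_hi=107.09.
(50−0)/(107.09−0.00) × (22.13−0.00) + 0 = 50/107.09 × 22.13 + 0 ≈ 10.33 → 10.
Seoul: 251.56 lies in 107.10–257.69, so I_lo=51, I_hi=100, C_lo=107.10, C_hi=257.69.
(100−51)/(257.69−107.10) × (251.56−107.10) + 51 = 49/150.59 × 144.46 + 51 ≈ 98.01 → 98.
Salt Lake City: row 601.25–736.66 (AQI 201–300). (300−201)·(705.22−601.25)/(736.66−601.25) + 201 = 99·103.97/135.41 + 201 ≈ 277.01 → 277.
Fresno: 233.68 ∈ [107.10, 257.69] ↔ index [51, 100].
51 + (233.68−107.10)·(100−51)/(257.69−107.10) = 51 + 126.58·49/150.59 ≈ 92.19, so AQI = 92.
São Paulo 712.61: bracket 601.25–736.66 → index 201–300; slope 99/135.41, offset 111.36.
AQI = 201 + 99/135.41·111.36 ≈ 282.42 ⇒ 282.
AQIs: Houston=10, Seoul=98, Salt Lake City=277, Fresno=92, São Paulo=282. Fresno (92) − Houston (10) = 82.

82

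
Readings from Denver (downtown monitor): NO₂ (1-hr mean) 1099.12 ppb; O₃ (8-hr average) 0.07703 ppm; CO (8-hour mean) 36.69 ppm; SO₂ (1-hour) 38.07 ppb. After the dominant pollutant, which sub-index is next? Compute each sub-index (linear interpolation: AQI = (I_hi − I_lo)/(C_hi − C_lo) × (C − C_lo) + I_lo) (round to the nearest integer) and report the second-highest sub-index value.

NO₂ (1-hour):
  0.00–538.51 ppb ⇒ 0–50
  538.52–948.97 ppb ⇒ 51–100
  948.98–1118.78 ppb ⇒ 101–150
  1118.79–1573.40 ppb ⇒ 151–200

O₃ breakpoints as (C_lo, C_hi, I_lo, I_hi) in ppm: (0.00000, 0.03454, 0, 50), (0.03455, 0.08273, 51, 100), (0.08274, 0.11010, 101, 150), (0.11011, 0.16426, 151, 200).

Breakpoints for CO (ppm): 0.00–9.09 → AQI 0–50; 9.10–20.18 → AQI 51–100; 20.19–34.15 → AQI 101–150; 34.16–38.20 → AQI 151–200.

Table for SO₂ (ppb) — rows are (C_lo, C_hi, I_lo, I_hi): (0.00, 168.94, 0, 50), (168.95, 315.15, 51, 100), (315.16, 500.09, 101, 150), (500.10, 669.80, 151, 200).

NO₂: 1099.12 lies in 948.98–1118.78, so I_lo=101, I_hi=150, C_lo=948.98, C_hi=1118.78.
(150−101)/(1118.78−948.98) × (1099.12−948.98) + 101 = 49/169.80 × 150.14 + 101 ≈ 144.33 → 144.
O₃: 0.07703 lies in 0.03455–0.08273, so I_lo=51, I_hi=100, C_lo=0.03455, C_hi=0.08273.
(100−51)/(0.08273−0.03455) × (0.07703−0.03455) + 51 = 49/0.04818 × 0.04248 + 51 ≈ 94.20 → 94.
CO 36.69: bracket 34.16–38.20 → index 151–200; slope 49/4.04, offset 2.53.
AQI = 151 + 49/4.04·2.53 ≈ 181.69 ⇒ 182.
SO₂: row 0.00–168.94 (AQI 0–50). (50−0)·(38.07−0.00)/(168.94−0.00) + 0 = 50·38.07/168.94 + 0 ≈ 11.27 → 11.
Sub-indices: NO₂→144, O₃→94, CO→182, SO₂→11. Ranked high→low: 182, 144, 94, 11. Second-highest sub-index = 144.

144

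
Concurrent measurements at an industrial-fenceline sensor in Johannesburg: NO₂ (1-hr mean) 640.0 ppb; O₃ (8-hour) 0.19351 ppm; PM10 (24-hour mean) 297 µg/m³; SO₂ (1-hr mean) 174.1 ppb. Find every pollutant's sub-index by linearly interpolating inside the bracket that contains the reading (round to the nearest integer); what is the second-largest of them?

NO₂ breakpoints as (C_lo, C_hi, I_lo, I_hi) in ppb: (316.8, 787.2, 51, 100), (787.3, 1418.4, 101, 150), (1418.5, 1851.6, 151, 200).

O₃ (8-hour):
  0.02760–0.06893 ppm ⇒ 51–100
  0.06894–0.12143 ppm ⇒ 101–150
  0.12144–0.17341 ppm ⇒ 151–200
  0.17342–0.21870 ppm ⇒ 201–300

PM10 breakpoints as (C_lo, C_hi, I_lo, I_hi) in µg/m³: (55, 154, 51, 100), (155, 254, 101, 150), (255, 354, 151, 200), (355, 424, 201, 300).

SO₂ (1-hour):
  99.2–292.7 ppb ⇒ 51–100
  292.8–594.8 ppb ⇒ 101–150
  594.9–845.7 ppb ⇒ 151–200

172

NO₂: 640.0 ∈ [316.8, 787.2] ↔ index [51, 100].
51 + (640.0−316.8)·(100−51)/(787.2−316.8) = 51 + 323.2·49/470.4 ≈ 84.67, so AQI = 85.
O₃: row 0.17342–0.21870 (AQI 201–300). (300−201)·(0.19351−0.17342)/(0.21870−0.17342) + 201 = 99·0.02009/0.04528 + 201 ≈ 244.92 → 245.
PM10: 297 lies in 255–354, so I_lo=151, I_hi=200, C_lo=255, C_hi=354.
(200−151)/(354−255) × (297−255) + 151 = 49/99 × 42 + 151 ≈ 171.79 → 172.
SO₂ 174.1: bracket 99.2–292.7 → index 51–100; slope 49/193.5, offset 74.9.
AQI = 51 + 49/193.5·74.9 ≈ 69.97 ⇒ 70.
Sub-indices: NO₂→85, O₃→245, PM10→172, SO₂→70. Ranked high→low: 245, 172, 85, 70. Second-highest sub-index = 172.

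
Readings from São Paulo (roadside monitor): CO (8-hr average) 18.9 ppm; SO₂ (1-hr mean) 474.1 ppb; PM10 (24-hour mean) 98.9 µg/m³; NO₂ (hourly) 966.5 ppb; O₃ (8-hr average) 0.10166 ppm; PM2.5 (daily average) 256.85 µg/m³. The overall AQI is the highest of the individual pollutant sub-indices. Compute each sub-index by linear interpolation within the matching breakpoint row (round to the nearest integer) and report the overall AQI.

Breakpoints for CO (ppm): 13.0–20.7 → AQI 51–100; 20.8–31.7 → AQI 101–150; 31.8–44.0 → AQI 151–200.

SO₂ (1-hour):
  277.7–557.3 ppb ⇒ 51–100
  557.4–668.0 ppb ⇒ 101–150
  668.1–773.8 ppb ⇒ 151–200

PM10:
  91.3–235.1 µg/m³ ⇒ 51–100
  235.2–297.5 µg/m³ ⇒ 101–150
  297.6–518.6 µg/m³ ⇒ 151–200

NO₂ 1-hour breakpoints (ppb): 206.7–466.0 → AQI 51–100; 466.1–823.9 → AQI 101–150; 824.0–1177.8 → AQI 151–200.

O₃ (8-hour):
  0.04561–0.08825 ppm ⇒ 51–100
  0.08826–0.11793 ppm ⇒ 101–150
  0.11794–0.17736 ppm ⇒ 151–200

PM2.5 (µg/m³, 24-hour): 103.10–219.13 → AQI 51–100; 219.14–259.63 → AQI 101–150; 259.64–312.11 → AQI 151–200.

CO: 18.9 lies in 13.0–20.7, so I_lo=51, I_hi=100, C_lo=13.0, C_hi=20.7.
(100−51)/(20.7−13.0) × (18.9−13.0) + 51 = 49/7.7 × 5.9 + 51 ≈ 88.55 → 89.
SO₂: row 277.7–557.3 (AQI 51–100). (100−51)·(474.1−277.7)/(557.3−277.7) + 51 = 49·196.4/279.6 + 51 ≈ 85.42 → 85.
PM10 98.9: bracket 91.3–235.1 → index 51–100; slope 49/143.8, offset 7.6.
AQI = 51 + 49/143.8·7.6 ≈ 53.59 ⇒ 54.
NO₂: 966.5 lies in 824.0–1177.8, so I_lo=151, I_hi=200, C_lo=824.0, C_hi=1177.8.
(200−151)/(1177.8−824.0) × (966.5−824.0) + 151 = 49/353.8 × 142.5 + 151 ≈ 170.74 → 171.
O₃: 0.10166 ∈ [0.08826, 0.11793] ↔ index [101, 150].
101 + (0.10166−0.08826)·(150−101)/(0.11793−0.08826) = 101 + 0.01340·49/0.02967 ≈ 123.13, so AQI = 123.
PM2.5: 256.85 ∈ [219.14, 259.63] ↔ index [101, 150].
101 + (256.85−219.14)·(150−101)/(259.63−219.14) = 101 + 37.71·49/40.49 ≈ 146.64, so AQI = 147.
Sub-indices: CO→89, SO₂→85, PM10→54, NO₂→171, O₃→123, PM2.5→147. Overall AQI = max = 171; dominant pollutant is NO₂.

171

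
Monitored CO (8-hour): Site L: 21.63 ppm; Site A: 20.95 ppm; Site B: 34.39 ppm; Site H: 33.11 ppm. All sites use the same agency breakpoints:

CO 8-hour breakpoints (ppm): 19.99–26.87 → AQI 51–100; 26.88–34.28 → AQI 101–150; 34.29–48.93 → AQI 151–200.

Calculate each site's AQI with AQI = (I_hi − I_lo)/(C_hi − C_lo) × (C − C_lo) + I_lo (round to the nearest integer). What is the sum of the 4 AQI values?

414

Site L: 21.63 ∈ [19.99, 26.87] ↔ index [51, 100].
51 + (21.63−19.99)·(100−51)/(26.87−19.99) = 51 + 1.64·49/6.88 ≈ 62.68, so AQI = 63.
Site A: 20.95 lies in 19.99–26.87, so I_lo=51, I_hi=100, C_lo=19.99, C_hi=26.87.
(100−51)/(26.87−19.99) × (20.95−19.99) + 51 = 49/6.88 × 0.96 + 51 ≈ 57.84 → 58.
Site B: row 34.29–48.93 (AQI 151–200). (200−151)·(34.39−34.29)/(48.93−34.29) + 151 = 49·0.10/14.64 + 151 ≈ 151.33 → 151.
Site H: 33.11 ∈ [26.88, 34.28] ↔ index [101, 150].
101 + (33.11−26.88)·(150−101)/(34.28−26.88) = 101 + 6.23·49/7.40 ≈ 142.25, so AQI = 142.
AQIs: Site L=63, Site A=58, Site B=151, Site H=142. Sum = 63 + 58 + 151 + 142 = 414.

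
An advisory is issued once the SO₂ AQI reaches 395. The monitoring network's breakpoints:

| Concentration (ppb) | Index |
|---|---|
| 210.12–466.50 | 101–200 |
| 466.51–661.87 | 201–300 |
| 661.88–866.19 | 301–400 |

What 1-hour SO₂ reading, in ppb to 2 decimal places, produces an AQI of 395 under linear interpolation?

AQI 395 lies in the 301–400 band, which corresponds to 661.88–866.19 ppb.
C = 661.88 + (395−301)×(866.19−661.88)/(400−301) = 661.88 + 94×204.31/99 ≈ 855.8713 ppb → 855.87 ppb to 2 dp.

855.87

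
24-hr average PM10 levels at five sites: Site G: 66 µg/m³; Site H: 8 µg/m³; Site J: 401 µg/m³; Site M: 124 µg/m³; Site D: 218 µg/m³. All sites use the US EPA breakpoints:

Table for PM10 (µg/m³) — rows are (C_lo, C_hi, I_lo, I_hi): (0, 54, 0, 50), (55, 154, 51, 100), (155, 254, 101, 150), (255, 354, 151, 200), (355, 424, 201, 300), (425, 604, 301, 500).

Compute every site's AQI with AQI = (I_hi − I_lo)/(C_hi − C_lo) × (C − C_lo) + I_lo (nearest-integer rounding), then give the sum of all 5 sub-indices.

Site G: row 55–154 (AQI 51–100). (100−51)·(66−55)/(154−55) + 51 = 49·11/99 + 51 ≈ 56.44 → 56.
Site H: 8 ∈ [0, 54] ↔ index [0, 50].
0 + (8−0)·(50−0)/(54−0) = 0 + 8·50/54 ≈ 7.41, so AQI = 7.
Site J: row 355–424 (AQI 201–300). (300−201)·(401−355)/(424−355) + 201 = 99·46/69 + 201 ≈ 267.00 → 267.
Site M 124: bracket 55–154 → index 51–100; slope 49/99, offset 69.
AQI = 51 + 49/99·69 ≈ 85.15 ⇒ 85.
Site D: 218 ∈ [155, 254] ↔ index [101, 150].
101 + (218−155)·(150−101)/(254−155) = 101 + 63·49/99 ≈ 132.18, so AQI = 132.
AQIs: Site G=56, Site H=7, Site J=267, Site M=85, Site D=132. Sum = 56 + 7 + 267 + 85 + 132 = 547.

547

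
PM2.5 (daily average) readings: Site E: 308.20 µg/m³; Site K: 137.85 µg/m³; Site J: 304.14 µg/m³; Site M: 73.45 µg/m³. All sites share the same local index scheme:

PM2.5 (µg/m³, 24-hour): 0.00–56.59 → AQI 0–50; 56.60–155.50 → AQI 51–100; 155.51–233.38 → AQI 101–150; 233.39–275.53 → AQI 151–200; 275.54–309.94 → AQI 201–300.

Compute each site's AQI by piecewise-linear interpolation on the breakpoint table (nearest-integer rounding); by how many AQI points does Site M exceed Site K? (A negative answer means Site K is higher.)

-32

Site E 308.20: bracket 275.54–309.94 → index 201–300; slope 99/34.40, offset 32.66.
AQI = 201 + 99/34.40·32.66 ≈ 294.99 ⇒ 295.
Site K: 137.85 lies in 56.60–155.50, so I_lo=51, I_hi=100, C_lo=56.60, C_hi=155.50.
(100−51)/(155.50−56.60) × (137.85−56.60) + 51 = 49/98.90 × 81.25 + 51 ≈ 91.26 → 91.
Site J 304.14: bracket 275.54–309.94 → index 201–300; slope 99/34.40, offset 28.60.
AQI = 201 + 99/34.40·28.60 ≈ 283.31 ⇒ 283.
Site M: 73.45 ∈ [56.60, 155.50] ↔ index [51, 100].
51 + (73.45−56.60)·(100−51)/(155.50−56.60) = 51 + 16.85·49/98.90 ≈ 59.35, so AQI = 59.
AQIs: Site E=295, Site K=91, Site J=283, Site M=59. Site M (59) − Site K (91) = -32.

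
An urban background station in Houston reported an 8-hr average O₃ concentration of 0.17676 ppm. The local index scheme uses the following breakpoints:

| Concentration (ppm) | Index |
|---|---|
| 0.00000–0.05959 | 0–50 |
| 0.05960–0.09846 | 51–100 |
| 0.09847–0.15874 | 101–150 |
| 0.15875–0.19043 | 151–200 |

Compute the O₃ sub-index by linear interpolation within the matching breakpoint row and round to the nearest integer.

O₃: 0.17676 lies in 0.15875–0.19043, so I_lo=151, I_hi=200, C_lo=0.15875, C_hi=0.19043.
(200−151)/(0.19043−0.15875) × (0.17676−0.15875) + 151 = 49/0.03168 × 0.01801 + 151 ≈ 178.86 → 179.
AQI 179 falls in the Unhealthy category.

179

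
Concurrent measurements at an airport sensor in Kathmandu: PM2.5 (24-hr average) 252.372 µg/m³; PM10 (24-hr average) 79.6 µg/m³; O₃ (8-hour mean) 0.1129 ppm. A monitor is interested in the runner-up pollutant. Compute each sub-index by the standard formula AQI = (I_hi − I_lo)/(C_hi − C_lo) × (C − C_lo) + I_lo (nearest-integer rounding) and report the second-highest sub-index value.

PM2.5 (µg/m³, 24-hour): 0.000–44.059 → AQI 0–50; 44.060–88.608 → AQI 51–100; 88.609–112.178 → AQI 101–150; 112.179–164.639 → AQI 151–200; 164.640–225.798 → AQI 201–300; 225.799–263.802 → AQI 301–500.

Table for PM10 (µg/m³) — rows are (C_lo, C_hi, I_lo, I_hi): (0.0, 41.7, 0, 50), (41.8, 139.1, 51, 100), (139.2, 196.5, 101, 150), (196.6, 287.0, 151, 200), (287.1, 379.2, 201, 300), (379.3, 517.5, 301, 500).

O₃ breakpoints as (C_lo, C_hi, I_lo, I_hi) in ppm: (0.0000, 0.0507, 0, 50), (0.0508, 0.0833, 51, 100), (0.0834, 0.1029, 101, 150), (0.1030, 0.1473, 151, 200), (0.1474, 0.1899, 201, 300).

162

PM2.5 252.372: bracket 225.799–263.802 → index 301–500; slope 199/38.003, offset 26.573.
AQI = 301 + 199/38.003·26.573 ≈ 440.15 ⇒ 440.
PM10: 79.6 ∈ [41.8, 139.1] ↔ index [51, 100].
51 + (79.6−41.8)·(100−51)/(139.1−41.8) = 51 + 37.8·49/97.3 ≈ 70.04, so AQI = 70.
O₃: 0.1129 ∈ [0.1030, 0.1473] ↔ index [151, 200].
151 + (0.1129−0.1030)·(200−151)/(0.1473−0.1030) = 151 + 0.0099·49/0.0443 ≈ 161.95, so AQI = 162.
Sub-indices: PM2.5→440, PM10→70, O₃→162. Ranked high→low: 440, 162, 70. Second-highest sub-index = 162.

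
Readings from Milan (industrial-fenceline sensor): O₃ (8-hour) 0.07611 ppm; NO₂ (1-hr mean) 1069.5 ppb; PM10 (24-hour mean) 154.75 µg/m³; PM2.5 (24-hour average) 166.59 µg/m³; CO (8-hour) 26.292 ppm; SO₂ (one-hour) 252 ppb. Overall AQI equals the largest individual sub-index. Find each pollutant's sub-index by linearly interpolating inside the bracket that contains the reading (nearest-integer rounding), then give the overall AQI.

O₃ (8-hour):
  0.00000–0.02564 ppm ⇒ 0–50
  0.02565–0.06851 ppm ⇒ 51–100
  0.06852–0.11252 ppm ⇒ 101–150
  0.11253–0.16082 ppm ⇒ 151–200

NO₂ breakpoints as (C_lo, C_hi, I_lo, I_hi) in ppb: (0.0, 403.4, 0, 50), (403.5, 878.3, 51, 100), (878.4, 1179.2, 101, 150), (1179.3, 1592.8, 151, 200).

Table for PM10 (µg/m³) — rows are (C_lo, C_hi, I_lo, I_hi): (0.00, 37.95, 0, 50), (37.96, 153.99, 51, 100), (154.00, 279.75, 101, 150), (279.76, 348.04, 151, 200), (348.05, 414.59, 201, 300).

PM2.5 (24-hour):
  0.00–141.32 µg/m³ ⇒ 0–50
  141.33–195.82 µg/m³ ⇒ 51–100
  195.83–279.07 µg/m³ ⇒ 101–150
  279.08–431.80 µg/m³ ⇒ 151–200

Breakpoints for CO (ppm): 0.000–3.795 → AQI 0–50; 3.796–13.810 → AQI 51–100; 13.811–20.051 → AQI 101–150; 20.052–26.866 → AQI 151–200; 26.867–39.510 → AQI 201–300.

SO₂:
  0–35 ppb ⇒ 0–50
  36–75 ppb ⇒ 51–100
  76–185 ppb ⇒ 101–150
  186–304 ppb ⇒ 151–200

O₃: row 0.06852–0.11252 (AQI 101–150). (150−101)·(0.07611−0.06852)/(0.11252−0.06852) + 101 = 49·0.00759/0.04400 + 101 ≈ 109.45 → 109.
NO₂: 1069.5 lies in 878.4–1179.2, so I_lo=101, I_hi=150, C_lo=878.4, C_hi=1179.2.
(150−101)/(1179.2−878.4) × (1069.5−878.4) + 101 = 49/300.8 × 191.1 + 101 ≈ 132.13 → 132.
PM10: row 154.00–279.75 (AQI 101–150). (150−101)·(154.75−154.00)/(279.75−154.00) + 101 = 49·0.75/125.75 + 101 ≈ 101.29 → 101.
PM2.5: row 141.33–195.82 (AQI 51–100). (100−51)·(166.59−141.33)/(195.82−141.33) + 51 = 49·25.26/54.49 + 51 ≈ 73.71 → 74.
CO: 26.292 ∈ [20.052, 26.866] ↔ index [151, 200].
151 + (26.292−20.052)·(200−151)/(26.866−20.052) = 151 + 6.240·49/6.814 ≈ 195.87, so AQI = 196.
SO₂: 252 lies in 186–304, so I_lo=151, I_hi=200, C_lo=186, C_hi=304.
(200−151)/(304−186) × (252−186) + 151 = 49/118 × 66 + 151 ≈ 178.41 → 178.
Sub-indices: O₃→109, NO₂→132, PM10→101, PM2.5→74, CO→196, SO₂→178. Overall AQI = max = 196; dominant pollutant is CO.

196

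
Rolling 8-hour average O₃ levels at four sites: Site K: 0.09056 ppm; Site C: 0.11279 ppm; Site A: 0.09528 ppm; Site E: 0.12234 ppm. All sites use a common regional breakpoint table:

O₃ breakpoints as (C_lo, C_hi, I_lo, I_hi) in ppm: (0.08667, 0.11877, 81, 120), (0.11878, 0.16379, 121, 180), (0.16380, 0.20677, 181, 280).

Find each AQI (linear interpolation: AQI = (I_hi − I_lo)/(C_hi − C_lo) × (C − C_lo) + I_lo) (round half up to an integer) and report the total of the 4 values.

Site K 0.09056: bracket 0.08667–0.11877 → index 81–120; slope 39/0.03210, offset 0.00389.
AQI = 81 + 39/0.03210·0.00389 ≈ 85.73 ⇒ 86.
Site C: 0.11279 lies in 0.08667–0.11877, so I_lo=81, I_hi=120, C_lo=0.08667, C_hi=0.11877.
(120−81)/(0.11877−0.08667) × (0.11279−0.08667) + 81 = 39/0.03210 × 0.02612 + 81 ≈ 112.73 → 113.
Site A: 0.09528 lies in 0.08667–0.11877, so I_lo=81, I_hi=120, C_lo=0.08667, C_hi=0.11877.
(120−81)/(0.11877−0.08667) × (0.09528−0.08667) + 81 = 39/0.03210 × 0.00861 + 81 ≈ 91.46 → 91.
Site E: row 0.11878–0.16379 (AQI 121–180). (180−121)·(0.12234−0.11878)/(0.16379−0.11878) + 121 = 59·0.00356/0.04501 + 121 ≈ 125.67 → 126.
AQIs: Site K=86, Site C=113, Site A=91, Site E=126. Sum = 86 + 113 + 91 + 126 = 416.

416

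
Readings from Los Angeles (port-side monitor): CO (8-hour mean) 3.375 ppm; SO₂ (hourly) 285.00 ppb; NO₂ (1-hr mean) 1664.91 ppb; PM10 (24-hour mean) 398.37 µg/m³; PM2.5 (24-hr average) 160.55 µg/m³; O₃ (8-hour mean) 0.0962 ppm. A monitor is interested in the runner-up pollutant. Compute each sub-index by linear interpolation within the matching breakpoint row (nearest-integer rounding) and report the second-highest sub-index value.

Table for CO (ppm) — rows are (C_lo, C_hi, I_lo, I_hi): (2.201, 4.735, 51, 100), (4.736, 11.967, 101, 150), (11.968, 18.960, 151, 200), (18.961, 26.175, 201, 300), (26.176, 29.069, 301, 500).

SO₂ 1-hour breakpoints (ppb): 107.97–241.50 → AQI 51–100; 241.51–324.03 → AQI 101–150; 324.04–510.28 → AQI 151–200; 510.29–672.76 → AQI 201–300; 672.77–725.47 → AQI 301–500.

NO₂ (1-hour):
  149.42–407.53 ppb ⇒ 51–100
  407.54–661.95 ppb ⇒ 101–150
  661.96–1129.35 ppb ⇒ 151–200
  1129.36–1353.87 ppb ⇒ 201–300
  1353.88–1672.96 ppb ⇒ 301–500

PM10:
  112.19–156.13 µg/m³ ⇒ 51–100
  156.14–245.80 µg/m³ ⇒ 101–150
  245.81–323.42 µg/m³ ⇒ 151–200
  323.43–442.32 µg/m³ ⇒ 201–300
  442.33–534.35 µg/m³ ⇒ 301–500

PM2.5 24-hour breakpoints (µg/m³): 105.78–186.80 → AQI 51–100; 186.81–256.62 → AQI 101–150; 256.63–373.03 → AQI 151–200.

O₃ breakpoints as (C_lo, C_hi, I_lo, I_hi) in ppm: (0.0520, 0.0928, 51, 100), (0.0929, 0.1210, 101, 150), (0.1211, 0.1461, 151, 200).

263

CO 3.375: bracket 2.201–4.735 → index 51–100; slope 49/2.534, offset 1.174.
AQI = 51 + 49/2.534·1.174 ≈ 73.70 ⇒ 74.
SO₂: row 241.51–324.03 (AQI 101–150). (150−101)·(285.00−241.51)/(324.03−241.51) + 101 = 49·43.49/82.52 + 101 ≈ 126.82 → 127.
NO₂: row 1353.88–1672.96 (AQI 301–500). (500−301)·(1664.91−1353.88)/(1672.96−1353.88) + 301 = 199·311.03/319.08 + 301 ≈ 494.98 → 495.
PM10: 398.37 lies in 323.43–442.32, so I_lo=201, I_hi=300, C_lo=323.43, C_hi=442.32.
(300−201)/(442.32−323.43) × (398.37−323.43) + 201 = 99/118.89 × 74.94 + 201 ≈ 263.40 → 263.
PM2.5: 160.55 ∈ [105.78, 186.80] ↔ index [51, 100].
51 + (160.55−105.78)·(100−51)/(186.80−105.78) = 51 + 54.77·49/81.02 ≈ 84.12, so AQI = 84.
O₃: row 0.0929–0.1210 (AQI 101–150). (150−101)·(0.0962−0.0929)/(0.1210−0.0929) + 101 = 49·0.0033/0.0281 + 101 ≈ 106.75 → 107.
Sub-indices: CO→74, SO₂→127, NO₂→495, PM10→263, PM2.5→84, O₃→107. Ranked high→low: 495, 263, 127, 107, 84, 74. Second-highest sub-index = 263.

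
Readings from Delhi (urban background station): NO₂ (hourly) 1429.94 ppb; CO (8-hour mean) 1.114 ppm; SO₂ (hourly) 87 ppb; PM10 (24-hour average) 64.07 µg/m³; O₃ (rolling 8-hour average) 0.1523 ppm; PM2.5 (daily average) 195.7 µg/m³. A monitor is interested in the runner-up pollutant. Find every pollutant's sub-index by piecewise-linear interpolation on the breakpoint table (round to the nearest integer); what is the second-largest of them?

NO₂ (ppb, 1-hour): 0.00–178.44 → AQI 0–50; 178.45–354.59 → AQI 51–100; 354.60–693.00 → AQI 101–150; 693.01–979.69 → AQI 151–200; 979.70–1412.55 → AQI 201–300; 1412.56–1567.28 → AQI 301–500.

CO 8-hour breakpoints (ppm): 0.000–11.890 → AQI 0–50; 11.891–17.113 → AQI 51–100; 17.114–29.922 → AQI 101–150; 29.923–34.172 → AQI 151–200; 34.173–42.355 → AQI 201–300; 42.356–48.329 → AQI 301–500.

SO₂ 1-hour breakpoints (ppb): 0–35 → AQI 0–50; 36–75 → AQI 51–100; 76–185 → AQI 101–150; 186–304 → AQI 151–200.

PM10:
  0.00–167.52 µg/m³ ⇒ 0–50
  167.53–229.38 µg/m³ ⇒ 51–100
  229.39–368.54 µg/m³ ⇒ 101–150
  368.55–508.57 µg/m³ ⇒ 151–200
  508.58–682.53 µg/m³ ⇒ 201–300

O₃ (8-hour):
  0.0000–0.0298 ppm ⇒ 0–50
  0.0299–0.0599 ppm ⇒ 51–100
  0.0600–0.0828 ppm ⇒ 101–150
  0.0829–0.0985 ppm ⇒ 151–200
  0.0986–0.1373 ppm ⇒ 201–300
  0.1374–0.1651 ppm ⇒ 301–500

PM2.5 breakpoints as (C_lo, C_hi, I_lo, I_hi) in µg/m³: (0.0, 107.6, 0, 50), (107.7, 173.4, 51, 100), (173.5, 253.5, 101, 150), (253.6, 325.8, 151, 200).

323

NO₂: 1429.94 ∈ [1412.56, 1567.28] ↔ index [301, 500].
301 + (1429.94−1412.56)·(500−301)/(1567.28−1412.56) = 301 + 17.38·199/154.72 ≈ 323.35, so AQI = 323.
CO: 1.114 ∈ [0.000, 11.890] ↔ index [0, 50].
0 + (1.114−0.000)·(50−0)/(11.890−0.000) = 0 + 1.114·50/11.890 ≈ 4.68, so AQI = 5.
SO₂: 87 lies in 76–185, so I_lo=101, I_hi=150, C_lo=76, C_hi=185.
(150−101)/(185−76) × (87−76) + 101 = 49/109 × 11 + 101 ≈ 105.94 → 106.
PM10: 64.07 ∈ [0.00, 167.52] ↔ index [0, 50].
0 + (64.07−0.00)·(50−0)/(167.52−0.00) = 0 + 64.07·50/167.52 ≈ 19.12, so AQI = 19.
O₃: 0.1523 lies in 0.1374–0.1651, so I_lo=301, I_hi=500, C_lo=0.1374, C_hi=0.1651.
(500−301)/(0.1651−0.1374) × (0.1523−0.1374) + 301 = 199/0.0277 × 0.0149 + 301 ≈ 408.04 → 408.
PM2.5: 195.7 lies in 173.5–253.5, so I_lo=101, I_hi=150, C_lo=173.5, C_hi=253.5.
(150−101)/(253.5−173.5) × (195.7−173.5) + 101 = 49/80.0 × 22.2 + 101 ≈ 114.60 → 115.
Sub-indices: NO₂→323, CO→5, SO₂→106, PM10→19, O₃→408, PM2.5→115. Ranked high→low: 408, 323, 115, 106, 19, 5. Second-highest sub-index = 323.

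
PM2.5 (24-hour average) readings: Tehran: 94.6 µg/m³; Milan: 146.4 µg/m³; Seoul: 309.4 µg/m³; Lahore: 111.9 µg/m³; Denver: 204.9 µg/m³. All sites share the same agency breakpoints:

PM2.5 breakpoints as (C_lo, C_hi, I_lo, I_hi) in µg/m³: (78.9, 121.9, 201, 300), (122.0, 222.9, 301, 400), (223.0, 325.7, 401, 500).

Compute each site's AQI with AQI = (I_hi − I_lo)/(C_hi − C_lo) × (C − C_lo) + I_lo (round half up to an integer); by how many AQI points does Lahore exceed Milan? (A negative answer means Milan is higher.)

Tehran 94.6: bracket 78.9–121.9 → index 201–300; slope 99/43.0, offset 15.7.
AQI = 201 + 99/43.0·15.7 ≈ 237.15 ⇒ 237.
Milan: row 122.0–222.9 (AQI 301–400). (400−301)·(146.4−122.0)/(222.9−122.0) + 301 = 99·24.4/100.9 + 301 ≈ 324.94 → 325.
Seoul: 309.4 ∈ [223.0, 325.7] ↔ index [401, 500].
401 + (309.4−223.0)·(500−401)/(325.7−223.0) = 401 + 86.4·99/102.7 ≈ 484.29, so AQI = 484.
Lahore 111.9: bracket 78.9–121.9 → index 201–300; slope 99/43.0, offset 33.0.
AQI = 201 + 99/43.0·33.0 ≈ 276.98 ⇒ 277.
Denver: row 122.0–222.9 (AQI 301–400). (400−301)·(204.9−122.0)/(222.9−122.0) + 301 = 99·82.9/100.9 + 301 ≈ 382.34 → 382.
AQIs: Tehran=237, Milan=325, Seoul=484, Lahore=277, Denver=382. Lahore (277) − Milan (325) = -48.

-48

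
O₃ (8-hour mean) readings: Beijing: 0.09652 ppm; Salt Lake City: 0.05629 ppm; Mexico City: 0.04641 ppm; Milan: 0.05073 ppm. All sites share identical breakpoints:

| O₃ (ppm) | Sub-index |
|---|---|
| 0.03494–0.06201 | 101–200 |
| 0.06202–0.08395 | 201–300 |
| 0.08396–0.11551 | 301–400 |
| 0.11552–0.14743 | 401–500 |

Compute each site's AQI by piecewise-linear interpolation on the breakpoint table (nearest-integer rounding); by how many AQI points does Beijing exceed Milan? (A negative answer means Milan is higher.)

181

Beijing 0.09652: bracket 0.08396–0.11551 → index 301–400; slope 99/0.03155, offset 0.01256.
AQI = 301 + 99/0.03155·0.01256 ≈ 340.41 ⇒ 340.
Salt Lake City: 0.05629 lies in 0.03494–0.06201, so I_lo=101, I_hi=200, C_lo=0.03494, C_hi=0.06201.
(200−101)/(0.06201−0.03494) × (0.05629−0.03494) + 101 = 99/0.02707 × 0.02135 + 101 ≈ 179.08 → 179.
Mexico City: row 0.03494–0.06201 (AQI 101–200). (200−101)·(0.04641−0.03494)/(0.06201−0.03494) + 101 = 99·0.01147/0.02707 + 101 ≈ 142.95 → 143.
Milan: 0.05073 lies in 0.03494–0.06201, so I_lo=101, I_hi=200, C_lo=0.03494, C_hi=0.06201.
(200−101)/(0.06201−0.03494) × (0.05073−0.03494) + 101 = 99/0.02707 × 0.01579 + 101 ≈ 158.75 → 159.
AQIs: Beijing=340, Salt Lake City=179, Mexico City=143, Milan=159. Beijing (340) − Milan (159) = 181.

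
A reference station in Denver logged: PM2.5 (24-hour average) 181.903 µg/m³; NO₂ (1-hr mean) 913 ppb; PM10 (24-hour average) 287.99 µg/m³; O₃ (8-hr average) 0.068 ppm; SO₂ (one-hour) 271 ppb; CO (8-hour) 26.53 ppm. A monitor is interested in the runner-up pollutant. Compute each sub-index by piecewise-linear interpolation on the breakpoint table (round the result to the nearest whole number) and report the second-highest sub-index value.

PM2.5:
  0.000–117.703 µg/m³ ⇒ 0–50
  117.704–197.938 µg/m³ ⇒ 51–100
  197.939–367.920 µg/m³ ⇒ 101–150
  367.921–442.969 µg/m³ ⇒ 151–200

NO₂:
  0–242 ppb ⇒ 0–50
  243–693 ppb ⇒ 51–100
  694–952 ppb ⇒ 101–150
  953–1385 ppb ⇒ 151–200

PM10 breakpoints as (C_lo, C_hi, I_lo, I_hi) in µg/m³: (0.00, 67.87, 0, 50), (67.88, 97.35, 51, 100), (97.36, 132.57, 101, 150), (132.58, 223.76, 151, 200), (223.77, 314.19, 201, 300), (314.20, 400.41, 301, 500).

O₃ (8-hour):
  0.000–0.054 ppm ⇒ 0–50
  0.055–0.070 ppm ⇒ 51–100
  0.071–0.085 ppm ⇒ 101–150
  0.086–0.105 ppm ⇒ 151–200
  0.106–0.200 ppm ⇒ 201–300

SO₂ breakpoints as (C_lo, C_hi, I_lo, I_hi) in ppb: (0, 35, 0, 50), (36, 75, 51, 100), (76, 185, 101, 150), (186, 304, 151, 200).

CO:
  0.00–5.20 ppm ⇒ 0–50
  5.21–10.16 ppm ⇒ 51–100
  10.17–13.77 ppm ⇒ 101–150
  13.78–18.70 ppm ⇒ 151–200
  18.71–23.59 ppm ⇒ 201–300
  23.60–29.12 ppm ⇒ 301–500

PM2.5: 181.903 lies in 117.704–197.938, so I_lo=51, I_hi=100, C_lo=117.704, C_hi=197.938.
(100−51)/(197.938−117.704) × (181.903−117.704) + 51 = 49/80.234 × 64.199 + 51 ≈ 90.21 → 90.
NO₂: 913 ∈ [694, 952] ↔ index [101, 150].
101 + (913−694)·(150−101)/(952−694) = 101 + 219·49/258 ≈ 142.59, so AQI = 143.
PM10: 287.99 ∈ [223.77, 314.19] ↔ index [201, 300].
201 + (287.99−223.77)·(300−201)/(314.19−223.77) = 201 + 64.22·99/90.42 ≈ 271.31, so AQI = 271.
O₃: 0.068 ∈ [0.055, 0.070] ↔ index [51, 100].
51 + (0.068−0.055)·(100−51)/(0.070−0.055) = 51 + 0.013·49/0.015 ≈ 93.47, so AQI = 93.
SO₂: 271 lies in 186–304, so I_lo=151, I_hi=200, C_lo=186, C_hi=304.
(200−151)/(304−186) × (271−186) + 151 = 49/118 × 85 + 151 ≈ 186.30 → 186.
CO: 26.53 ∈ [23.60, 29.12] ↔ index [301, 500].
301 + (26.53−23.60)·(500−301)/(29.12−23.60) = 301 + 2.93·199/5.52 ≈ 406.63, so AQI = 407.
Sub-indices: PM2.5→90, NO₂→143, PM10→271, O₃→93, SO₂→186, CO→407. Ranked high→low: 407, 271, 186, 143, 93, 90. Second-highest sub-index = 271.

271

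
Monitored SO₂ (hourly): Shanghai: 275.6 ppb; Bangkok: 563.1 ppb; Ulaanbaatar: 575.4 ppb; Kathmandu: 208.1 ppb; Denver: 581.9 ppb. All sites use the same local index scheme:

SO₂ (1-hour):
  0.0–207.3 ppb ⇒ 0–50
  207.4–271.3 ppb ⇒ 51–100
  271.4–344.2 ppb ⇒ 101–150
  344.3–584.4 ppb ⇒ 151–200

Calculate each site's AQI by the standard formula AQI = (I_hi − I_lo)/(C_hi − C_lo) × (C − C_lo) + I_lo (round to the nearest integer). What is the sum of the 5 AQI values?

Shanghai: 275.6 ∈ [271.4, 344.2] ↔ index [101, 150].
101 + (275.6−271.4)·(150−101)/(344.2−271.4) = 101 + 4.2·49/72.8 ≈ 103.83, so AQI = 104.
Bangkok: 563.1 lies in 344.3–584.4, so I_lo=151, I_hi=200, C_lo=344.3, C_hi=584.4.
(200−151)/(584.4−344.3) × (563.1−344.3) + 151 = 49/240.1 × 218.8 + 151 ≈ 195.65 → 196.
Ulaanbaatar: row 344.3–584.4 (AQI 151–200). (200−151)·(575.4−344.3)/(584.4−344.3) + 151 = 49·231.1/240.1 + 151 ≈ 198.16 → 198.
Kathmandu: row 207.4–271.3 (AQI 51–100). (100−51)·(208.1−207.4)/(271.3−207.4) + 51 = 49·0.7/63.9 + 51 ≈ 51.54 → 52.
Denver: 581.9 lies in 344.3–584.4, so I_lo=151, I_hi=200, C_lo=344.3, C_hi=584.4.
(200−151)/(584.4−344.3) × (581.9−344.3) + 151 = 49/240.1 × 237.6 + 151 ≈ 199.49 → 199.
AQIs: Shanghai=104, Bangkok=196, Ulaanbaatar=198, Kathmandu=52, Denver=199. Sum = 104 + 196 + 198 + 52 + 199 = 749.

749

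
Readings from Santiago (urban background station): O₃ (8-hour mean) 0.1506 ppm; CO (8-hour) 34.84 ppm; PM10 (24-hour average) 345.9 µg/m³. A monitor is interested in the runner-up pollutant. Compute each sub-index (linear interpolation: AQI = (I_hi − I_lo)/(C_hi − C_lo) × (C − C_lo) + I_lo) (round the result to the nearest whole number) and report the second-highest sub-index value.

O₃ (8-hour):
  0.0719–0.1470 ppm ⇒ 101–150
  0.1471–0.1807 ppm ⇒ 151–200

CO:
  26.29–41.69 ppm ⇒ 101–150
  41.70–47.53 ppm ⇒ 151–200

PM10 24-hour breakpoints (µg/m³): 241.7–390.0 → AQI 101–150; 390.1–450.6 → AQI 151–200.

135

O₃: 0.1506 ∈ [0.1471, 0.1807] ↔ index [151, 200].
151 + (0.1506−0.1471)·(200−151)/(0.1807−0.1471) = 151 + 0.0035·49/0.0336 ≈ 156.10, so AQI = 156.
CO 34.84: bracket 26.29–41.69 → index 101–150; slope 49/15.40, offset 8.55.
AQI = 101 + 49/15.40·8.55 ≈ 128.20 ⇒ 128.
PM10 345.9: bracket 241.7–390.0 → index 101–150; slope 49/148.3, offset 104.2.
AQI = 101 + 49/148.3·104.2 ≈ 135.43 ⇒ 135.
Sub-indices: O₃→156, CO→128, PM10→135. Ranked high→low: 156, 135, 128. Second-highest sub-index = 135.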